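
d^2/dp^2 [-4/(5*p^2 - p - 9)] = 8*(-25*p^2 + 5*p + (10*p - 1)^2 + 45)/(-5*p^2 + p + 9)^3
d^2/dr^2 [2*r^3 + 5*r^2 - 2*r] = 12*r + 10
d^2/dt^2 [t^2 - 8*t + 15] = 2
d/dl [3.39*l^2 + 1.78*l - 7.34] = 6.78*l + 1.78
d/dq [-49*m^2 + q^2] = 2*q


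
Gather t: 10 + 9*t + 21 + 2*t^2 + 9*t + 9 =2*t^2 + 18*t + 40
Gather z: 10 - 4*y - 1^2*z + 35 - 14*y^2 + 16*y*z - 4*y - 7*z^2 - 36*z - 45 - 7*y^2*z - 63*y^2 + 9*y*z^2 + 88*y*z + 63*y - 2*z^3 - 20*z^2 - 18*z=-77*y^2 + 55*y - 2*z^3 + z^2*(9*y - 27) + z*(-7*y^2 + 104*y - 55)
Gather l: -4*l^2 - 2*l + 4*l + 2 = -4*l^2 + 2*l + 2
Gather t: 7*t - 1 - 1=7*t - 2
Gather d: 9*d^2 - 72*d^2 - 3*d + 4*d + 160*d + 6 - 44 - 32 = -63*d^2 + 161*d - 70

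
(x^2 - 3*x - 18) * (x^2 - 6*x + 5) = x^4 - 9*x^3 + 5*x^2 + 93*x - 90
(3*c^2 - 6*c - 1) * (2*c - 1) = 6*c^3 - 15*c^2 + 4*c + 1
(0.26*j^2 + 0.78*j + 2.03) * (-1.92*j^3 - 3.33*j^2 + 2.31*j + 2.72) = -0.4992*j^5 - 2.3634*j^4 - 5.8944*j^3 - 4.2509*j^2 + 6.8109*j + 5.5216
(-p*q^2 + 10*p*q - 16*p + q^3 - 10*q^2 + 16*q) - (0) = -p*q^2 + 10*p*q - 16*p + q^3 - 10*q^2 + 16*q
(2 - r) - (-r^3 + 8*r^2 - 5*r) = r^3 - 8*r^2 + 4*r + 2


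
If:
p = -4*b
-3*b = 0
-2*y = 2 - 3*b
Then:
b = 0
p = 0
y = -1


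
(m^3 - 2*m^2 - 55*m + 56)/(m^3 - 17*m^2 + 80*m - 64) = (m + 7)/(m - 8)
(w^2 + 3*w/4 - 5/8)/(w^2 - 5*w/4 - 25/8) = (2*w - 1)/(2*w - 5)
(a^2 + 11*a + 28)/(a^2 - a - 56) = (a + 4)/(a - 8)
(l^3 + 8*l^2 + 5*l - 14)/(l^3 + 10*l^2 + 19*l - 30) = (l^2 + 9*l + 14)/(l^2 + 11*l + 30)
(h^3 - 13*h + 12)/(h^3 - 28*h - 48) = (-h^3 + 13*h - 12)/(-h^3 + 28*h + 48)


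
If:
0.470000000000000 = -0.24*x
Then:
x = -1.96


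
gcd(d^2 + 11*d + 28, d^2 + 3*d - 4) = d + 4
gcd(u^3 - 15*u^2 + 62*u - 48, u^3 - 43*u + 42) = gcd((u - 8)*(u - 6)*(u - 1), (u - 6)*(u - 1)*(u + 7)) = u^2 - 7*u + 6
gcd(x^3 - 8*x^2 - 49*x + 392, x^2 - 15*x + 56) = x^2 - 15*x + 56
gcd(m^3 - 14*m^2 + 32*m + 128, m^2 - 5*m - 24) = m - 8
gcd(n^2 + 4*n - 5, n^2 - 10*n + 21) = 1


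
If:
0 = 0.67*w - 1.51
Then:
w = 2.25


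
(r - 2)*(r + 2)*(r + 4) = r^3 + 4*r^2 - 4*r - 16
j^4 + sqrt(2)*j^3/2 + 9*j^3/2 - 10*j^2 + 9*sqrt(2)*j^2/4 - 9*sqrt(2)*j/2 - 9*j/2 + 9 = (j - 3/2)*(j + 6)*(j - sqrt(2)/2)*(j + sqrt(2))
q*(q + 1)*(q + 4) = q^3 + 5*q^2 + 4*q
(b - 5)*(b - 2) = b^2 - 7*b + 10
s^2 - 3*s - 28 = (s - 7)*(s + 4)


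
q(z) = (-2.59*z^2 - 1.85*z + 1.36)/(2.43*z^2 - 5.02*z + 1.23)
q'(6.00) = 0.16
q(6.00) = -1.76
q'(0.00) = 3.01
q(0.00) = 1.11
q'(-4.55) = 0.08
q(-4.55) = -0.59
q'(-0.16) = 1.61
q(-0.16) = 0.76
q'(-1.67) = 0.28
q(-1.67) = -0.17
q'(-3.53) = 0.11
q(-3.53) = -0.50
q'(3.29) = 1.25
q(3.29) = -2.97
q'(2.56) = 4.64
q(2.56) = -4.73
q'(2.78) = 2.83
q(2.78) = -3.93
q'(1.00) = 4.90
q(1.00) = 2.26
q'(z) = (5.02 - 4.86*z)*(-2.59*z^2 - 1.85*z + 1.36)/(2.43*z^2 - 5.02*z + 1.23)^2 + (-5.18*z - 1.85)/(2.43*z^2 - 5.02*z + 1.23) = (17.4973*z^2 - 12.981*z + 4.5517)/(5.9049*z^4 - 24.3972*z^3 + 31.1782*z^2 - 12.3492*z + 1.5129)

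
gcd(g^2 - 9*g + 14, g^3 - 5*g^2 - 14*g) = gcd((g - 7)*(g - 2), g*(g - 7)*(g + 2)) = g - 7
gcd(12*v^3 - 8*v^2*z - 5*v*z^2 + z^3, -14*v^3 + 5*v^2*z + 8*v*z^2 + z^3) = -2*v^2 + v*z + z^2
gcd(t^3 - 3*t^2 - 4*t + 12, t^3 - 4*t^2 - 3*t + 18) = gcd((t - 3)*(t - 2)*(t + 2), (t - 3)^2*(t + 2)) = t^2 - t - 6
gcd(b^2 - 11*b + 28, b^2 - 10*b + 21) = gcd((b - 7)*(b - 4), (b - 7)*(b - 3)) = b - 7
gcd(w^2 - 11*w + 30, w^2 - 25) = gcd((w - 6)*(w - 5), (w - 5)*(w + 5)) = w - 5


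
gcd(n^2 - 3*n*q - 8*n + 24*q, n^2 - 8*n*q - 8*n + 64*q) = n - 8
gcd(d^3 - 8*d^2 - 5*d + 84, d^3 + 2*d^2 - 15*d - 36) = d^2 - d - 12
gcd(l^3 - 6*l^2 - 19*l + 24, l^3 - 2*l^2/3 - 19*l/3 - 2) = 1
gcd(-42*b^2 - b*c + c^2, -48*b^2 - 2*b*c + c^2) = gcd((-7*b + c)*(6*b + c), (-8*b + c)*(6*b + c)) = 6*b + c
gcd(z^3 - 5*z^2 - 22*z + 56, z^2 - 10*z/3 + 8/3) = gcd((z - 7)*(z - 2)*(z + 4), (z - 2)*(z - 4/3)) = z - 2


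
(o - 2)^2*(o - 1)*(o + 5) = o^4 - 17*o^2 + 36*o - 20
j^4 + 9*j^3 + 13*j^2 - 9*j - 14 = (j - 1)*(j + 1)*(j + 2)*(j + 7)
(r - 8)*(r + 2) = r^2 - 6*r - 16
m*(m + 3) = m^2 + 3*m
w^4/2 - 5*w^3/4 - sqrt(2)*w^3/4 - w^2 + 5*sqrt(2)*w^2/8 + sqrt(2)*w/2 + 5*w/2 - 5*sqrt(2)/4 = (w/2 + sqrt(2)/2)*(w - 5/2)*(w - sqrt(2))*(w - sqrt(2)/2)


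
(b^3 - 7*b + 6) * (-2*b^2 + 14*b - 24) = -2*b^5 + 14*b^4 - 10*b^3 - 110*b^2 + 252*b - 144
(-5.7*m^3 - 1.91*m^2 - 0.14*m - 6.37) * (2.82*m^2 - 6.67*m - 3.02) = -16.074*m^5 + 32.6328*m^4 + 29.5589*m^3 - 11.2614*m^2 + 42.9107*m + 19.2374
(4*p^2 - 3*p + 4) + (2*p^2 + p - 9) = 6*p^2 - 2*p - 5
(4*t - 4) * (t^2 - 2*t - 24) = 4*t^3 - 12*t^2 - 88*t + 96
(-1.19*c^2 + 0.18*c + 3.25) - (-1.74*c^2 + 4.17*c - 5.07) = 0.55*c^2 - 3.99*c + 8.32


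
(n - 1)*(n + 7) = n^2 + 6*n - 7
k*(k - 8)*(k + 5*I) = k^3 - 8*k^2 + 5*I*k^2 - 40*I*k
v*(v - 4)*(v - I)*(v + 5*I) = v^4 - 4*v^3 + 4*I*v^3 + 5*v^2 - 16*I*v^2 - 20*v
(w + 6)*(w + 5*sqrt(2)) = w^2 + 6*w + 5*sqrt(2)*w + 30*sqrt(2)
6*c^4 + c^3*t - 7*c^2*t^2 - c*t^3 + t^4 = (-3*c + t)*(-c + t)*(c + t)*(2*c + t)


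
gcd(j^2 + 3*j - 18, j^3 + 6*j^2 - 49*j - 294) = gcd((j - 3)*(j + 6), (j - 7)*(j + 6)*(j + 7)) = j + 6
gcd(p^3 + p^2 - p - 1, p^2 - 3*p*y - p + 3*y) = p - 1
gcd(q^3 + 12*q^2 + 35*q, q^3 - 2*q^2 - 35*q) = q^2 + 5*q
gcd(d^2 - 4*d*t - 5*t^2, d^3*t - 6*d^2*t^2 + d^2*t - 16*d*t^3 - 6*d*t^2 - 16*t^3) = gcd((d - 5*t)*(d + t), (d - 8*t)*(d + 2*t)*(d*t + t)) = 1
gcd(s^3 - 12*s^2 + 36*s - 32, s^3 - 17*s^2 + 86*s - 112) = s^2 - 10*s + 16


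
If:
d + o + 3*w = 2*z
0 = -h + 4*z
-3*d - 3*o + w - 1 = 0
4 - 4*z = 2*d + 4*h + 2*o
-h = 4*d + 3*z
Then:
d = -161/408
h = 46/51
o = 19/136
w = 4/17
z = 23/102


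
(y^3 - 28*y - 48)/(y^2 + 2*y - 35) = (y^3 - 28*y - 48)/(y^2 + 2*y - 35)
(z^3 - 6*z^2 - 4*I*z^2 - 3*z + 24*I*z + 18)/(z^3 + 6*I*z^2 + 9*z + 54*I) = (z^2 - z*(6 + I) + 6*I)/(z^2 + 9*I*z - 18)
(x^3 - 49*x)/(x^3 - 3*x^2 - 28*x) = (x + 7)/(x + 4)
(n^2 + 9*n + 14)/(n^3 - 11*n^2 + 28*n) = (n^2 + 9*n + 14)/(n*(n^2 - 11*n + 28))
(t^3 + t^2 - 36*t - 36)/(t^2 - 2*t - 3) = (t^2 - 36)/(t - 3)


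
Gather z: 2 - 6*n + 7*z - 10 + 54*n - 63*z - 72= 48*n - 56*z - 80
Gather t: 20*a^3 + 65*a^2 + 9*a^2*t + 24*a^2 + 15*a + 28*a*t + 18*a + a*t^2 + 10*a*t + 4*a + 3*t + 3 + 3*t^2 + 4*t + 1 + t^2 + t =20*a^3 + 89*a^2 + 37*a + t^2*(a + 4) + t*(9*a^2 + 38*a + 8) + 4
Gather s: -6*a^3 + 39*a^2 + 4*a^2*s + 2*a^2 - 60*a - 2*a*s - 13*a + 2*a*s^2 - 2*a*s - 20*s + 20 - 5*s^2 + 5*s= -6*a^3 + 41*a^2 - 73*a + s^2*(2*a - 5) + s*(4*a^2 - 4*a - 15) + 20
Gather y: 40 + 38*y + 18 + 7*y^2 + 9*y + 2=7*y^2 + 47*y + 60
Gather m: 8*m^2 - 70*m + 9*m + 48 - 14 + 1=8*m^2 - 61*m + 35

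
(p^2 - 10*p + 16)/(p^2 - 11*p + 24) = (p - 2)/(p - 3)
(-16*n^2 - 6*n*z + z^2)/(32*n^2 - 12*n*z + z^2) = (2*n + z)/(-4*n + z)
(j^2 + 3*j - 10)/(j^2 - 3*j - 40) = (j - 2)/(j - 8)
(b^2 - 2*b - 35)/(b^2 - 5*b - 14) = (b + 5)/(b + 2)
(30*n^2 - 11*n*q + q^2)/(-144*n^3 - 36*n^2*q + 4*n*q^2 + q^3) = (-5*n + q)/(24*n^2 + 10*n*q + q^2)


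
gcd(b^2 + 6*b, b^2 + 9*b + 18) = b + 6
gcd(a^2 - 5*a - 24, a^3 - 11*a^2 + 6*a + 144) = a^2 - 5*a - 24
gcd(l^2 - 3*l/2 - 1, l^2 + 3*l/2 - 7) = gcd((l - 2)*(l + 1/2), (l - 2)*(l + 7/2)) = l - 2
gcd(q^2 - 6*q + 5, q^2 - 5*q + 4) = q - 1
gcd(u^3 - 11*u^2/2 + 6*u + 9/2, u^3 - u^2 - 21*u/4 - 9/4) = u^2 - 5*u/2 - 3/2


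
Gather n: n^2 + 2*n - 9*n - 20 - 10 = n^2 - 7*n - 30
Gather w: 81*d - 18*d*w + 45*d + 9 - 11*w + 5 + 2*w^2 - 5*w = 126*d + 2*w^2 + w*(-18*d - 16) + 14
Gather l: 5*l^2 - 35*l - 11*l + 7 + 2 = 5*l^2 - 46*l + 9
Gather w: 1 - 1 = 0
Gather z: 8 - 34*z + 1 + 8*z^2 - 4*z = 8*z^2 - 38*z + 9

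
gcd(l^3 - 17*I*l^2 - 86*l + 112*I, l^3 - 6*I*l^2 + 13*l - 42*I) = l^2 - 9*I*l - 14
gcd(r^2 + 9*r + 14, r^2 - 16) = 1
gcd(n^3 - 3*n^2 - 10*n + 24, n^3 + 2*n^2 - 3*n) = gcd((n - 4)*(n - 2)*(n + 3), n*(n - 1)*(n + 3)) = n + 3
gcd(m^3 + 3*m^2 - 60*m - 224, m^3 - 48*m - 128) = m^2 - 4*m - 32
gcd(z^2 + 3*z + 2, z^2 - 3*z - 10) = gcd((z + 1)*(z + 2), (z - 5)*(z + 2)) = z + 2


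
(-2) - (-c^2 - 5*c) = c^2 + 5*c - 2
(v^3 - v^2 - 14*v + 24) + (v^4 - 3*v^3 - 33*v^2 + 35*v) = v^4 - 2*v^3 - 34*v^2 + 21*v + 24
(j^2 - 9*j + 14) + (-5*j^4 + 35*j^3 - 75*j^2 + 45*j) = -5*j^4 + 35*j^3 - 74*j^2 + 36*j + 14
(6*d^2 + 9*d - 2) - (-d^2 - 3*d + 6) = 7*d^2 + 12*d - 8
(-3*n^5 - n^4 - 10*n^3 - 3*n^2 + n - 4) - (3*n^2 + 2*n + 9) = -3*n^5 - n^4 - 10*n^3 - 6*n^2 - n - 13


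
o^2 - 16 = (o - 4)*(o + 4)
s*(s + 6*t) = s^2 + 6*s*t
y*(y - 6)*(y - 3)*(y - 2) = y^4 - 11*y^3 + 36*y^2 - 36*y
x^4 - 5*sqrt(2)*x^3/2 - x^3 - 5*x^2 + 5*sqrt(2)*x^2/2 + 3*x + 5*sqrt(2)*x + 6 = (x - 2)*(x + 1)*(x - 3*sqrt(2))*(x + sqrt(2)/2)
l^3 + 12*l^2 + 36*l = l*(l + 6)^2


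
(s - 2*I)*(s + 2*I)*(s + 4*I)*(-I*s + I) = -I*s^4 + 4*s^3 + I*s^3 - 4*s^2 - 4*I*s^2 + 16*s + 4*I*s - 16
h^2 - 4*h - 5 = (h - 5)*(h + 1)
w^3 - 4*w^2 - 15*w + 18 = (w - 6)*(w - 1)*(w + 3)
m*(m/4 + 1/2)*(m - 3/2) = m^3/4 + m^2/8 - 3*m/4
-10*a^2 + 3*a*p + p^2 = (-2*a + p)*(5*a + p)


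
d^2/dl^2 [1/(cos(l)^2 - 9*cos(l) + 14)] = (-4*sin(l)^4 + 27*sin(l)^2 - 639*cos(l)/4 + 27*cos(3*l)/4 + 111)/((cos(l) - 7)^3*(cos(l) - 2)^3)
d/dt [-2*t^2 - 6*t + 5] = -4*t - 6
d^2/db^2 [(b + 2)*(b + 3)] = 2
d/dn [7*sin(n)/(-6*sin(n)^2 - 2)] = 7*(3*sin(n)^2 - 1)*cos(n)/(2*(3*sin(n)^2 + 1)^2)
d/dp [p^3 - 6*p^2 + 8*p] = 3*p^2 - 12*p + 8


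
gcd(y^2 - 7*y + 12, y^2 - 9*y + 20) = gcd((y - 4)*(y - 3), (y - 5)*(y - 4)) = y - 4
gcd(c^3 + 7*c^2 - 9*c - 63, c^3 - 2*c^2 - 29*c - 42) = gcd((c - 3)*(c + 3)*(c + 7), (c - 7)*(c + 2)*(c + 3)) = c + 3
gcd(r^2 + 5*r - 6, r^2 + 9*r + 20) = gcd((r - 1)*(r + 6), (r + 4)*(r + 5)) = 1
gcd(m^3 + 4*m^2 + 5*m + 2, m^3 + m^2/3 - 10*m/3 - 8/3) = m + 1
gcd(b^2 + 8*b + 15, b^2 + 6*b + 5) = b + 5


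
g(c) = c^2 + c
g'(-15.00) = -29.00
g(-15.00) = 210.00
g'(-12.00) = -23.00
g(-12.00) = 132.00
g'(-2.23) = -3.46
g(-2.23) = 2.74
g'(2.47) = 5.94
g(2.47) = 8.57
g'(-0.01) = 0.98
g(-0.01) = -0.01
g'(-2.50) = -4.00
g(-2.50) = 3.75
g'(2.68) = 6.36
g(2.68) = 9.86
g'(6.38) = 13.76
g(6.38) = 47.08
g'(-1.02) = -1.04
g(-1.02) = 0.02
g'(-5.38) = -9.76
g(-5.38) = 23.56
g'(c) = 2*c + 1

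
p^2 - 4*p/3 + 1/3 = (p - 1)*(p - 1/3)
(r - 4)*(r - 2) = r^2 - 6*r + 8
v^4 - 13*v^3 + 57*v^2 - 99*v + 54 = (v - 6)*(v - 3)^2*(v - 1)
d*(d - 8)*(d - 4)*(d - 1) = d^4 - 13*d^3 + 44*d^2 - 32*d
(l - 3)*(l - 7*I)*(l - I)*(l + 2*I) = l^4 - 3*l^3 - 6*I*l^3 + 9*l^2 + 18*I*l^2 - 27*l - 14*I*l + 42*I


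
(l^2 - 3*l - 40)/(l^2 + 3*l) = (l^2 - 3*l - 40)/(l*(l + 3))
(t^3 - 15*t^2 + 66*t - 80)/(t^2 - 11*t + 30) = (t^2 - 10*t + 16)/(t - 6)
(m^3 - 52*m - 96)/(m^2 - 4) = (m^2 - 2*m - 48)/(m - 2)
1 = 1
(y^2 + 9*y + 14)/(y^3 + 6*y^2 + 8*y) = (y + 7)/(y*(y + 4))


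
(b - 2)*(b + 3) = b^2 + b - 6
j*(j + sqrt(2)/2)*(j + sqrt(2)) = j^3 + 3*sqrt(2)*j^2/2 + j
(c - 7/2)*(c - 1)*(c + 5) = c^3 + c^2/2 - 19*c + 35/2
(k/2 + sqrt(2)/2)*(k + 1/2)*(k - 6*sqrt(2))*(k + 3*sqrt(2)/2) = k^4/2 - 7*sqrt(2)*k^3/4 + k^3/4 - 27*k^2/2 - 7*sqrt(2)*k^2/8 - 9*sqrt(2)*k - 27*k/4 - 9*sqrt(2)/2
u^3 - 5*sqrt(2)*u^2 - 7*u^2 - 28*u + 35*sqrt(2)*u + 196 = (u - 7)*(u - 7*sqrt(2))*(u + 2*sqrt(2))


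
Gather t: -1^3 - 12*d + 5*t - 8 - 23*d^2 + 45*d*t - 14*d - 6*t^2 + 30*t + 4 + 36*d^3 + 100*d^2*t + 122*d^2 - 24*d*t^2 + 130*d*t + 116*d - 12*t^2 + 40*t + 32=36*d^3 + 99*d^2 + 90*d + t^2*(-24*d - 18) + t*(100*d^2 + 175*d + 75) + 27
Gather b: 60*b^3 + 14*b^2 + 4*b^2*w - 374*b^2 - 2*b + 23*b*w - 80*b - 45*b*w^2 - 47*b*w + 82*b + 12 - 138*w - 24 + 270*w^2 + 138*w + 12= 60*b^3 + b^2*(4*w - 360) + b*(-45*w^2 - 24*w) + 270*w^2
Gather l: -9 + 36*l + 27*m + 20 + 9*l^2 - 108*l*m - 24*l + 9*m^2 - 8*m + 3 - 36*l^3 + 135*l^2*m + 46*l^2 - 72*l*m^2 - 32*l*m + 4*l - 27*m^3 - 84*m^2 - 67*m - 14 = -36*l^3 + l^2*(135*m + 55) + l*(-72*m^2 - 140*m + 16) - 27*m^3 - 75*m^2 - 48*m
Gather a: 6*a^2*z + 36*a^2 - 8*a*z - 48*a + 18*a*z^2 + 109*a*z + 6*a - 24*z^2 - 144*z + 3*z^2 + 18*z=a^2*(6*z + 36) + a*(18*z^2 + 101*z - 42) - 21*z^2 - 126*z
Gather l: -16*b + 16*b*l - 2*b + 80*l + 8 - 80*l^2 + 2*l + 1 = -18*b - 80*l^2 + l*(16*b + 82) + 9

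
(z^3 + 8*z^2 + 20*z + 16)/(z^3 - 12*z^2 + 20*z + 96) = (z^2 + 6*z + 8)/(z^2 - 14*z + 48)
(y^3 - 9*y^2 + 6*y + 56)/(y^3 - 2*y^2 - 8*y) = (y - 7)/y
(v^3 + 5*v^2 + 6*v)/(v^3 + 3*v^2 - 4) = v*(v + 3)/(v^2 + v - 2)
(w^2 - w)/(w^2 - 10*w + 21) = w*(w - 1)/(w^2 - 10*w + 21)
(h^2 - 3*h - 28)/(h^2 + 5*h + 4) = (h - 7)/(h + 1)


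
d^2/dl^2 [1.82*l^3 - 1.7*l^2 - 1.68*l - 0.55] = 10.92*l - 3.4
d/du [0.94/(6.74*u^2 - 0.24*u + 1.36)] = (0.2256 - 12.6712*u)/(6.74*u^2 - 0.24*u + 1.36)^2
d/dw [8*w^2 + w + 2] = 16*w + 1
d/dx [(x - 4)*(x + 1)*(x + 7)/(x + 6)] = 2*(x^3 + 11*x^2 + 24*x - 61)/(x^2 + 12*x + 36)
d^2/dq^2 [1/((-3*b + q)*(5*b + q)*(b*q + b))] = 2*(-(3*b - q)^2*(5*b + q)^2 - (3*b - q)^2*(5*b + q)*(q + 1) - (3*b - q)^2*(q + 1)^2 + (3*b - q)*(5*b + q)^2*(q + 1) + (3*b - q)*(5*b + q)*(q + 1)^2 - (5*b + q)^2*(q + 1)^2)/(b*(3*b - q)^3*(5*b + q)^3*(q + 1)^3)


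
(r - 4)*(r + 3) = r^2 - r - 12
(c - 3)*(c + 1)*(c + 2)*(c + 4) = c^4 + 4*c^3 - 7*c^2 - 34*c - 24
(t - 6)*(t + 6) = t^2 - 36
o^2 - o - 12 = (o - 4)*(o + 3)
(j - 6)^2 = j^2 - 12*j + 36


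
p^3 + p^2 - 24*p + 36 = (p - 3)*(p - 2)*(p + 6)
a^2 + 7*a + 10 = (a + 2)*(a + 5)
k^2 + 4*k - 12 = (k - 2)*(k + 6)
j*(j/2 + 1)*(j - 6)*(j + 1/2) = j^4/2 - 7*j^3/4 - 7*j^2 - 3*j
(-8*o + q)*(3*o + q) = -24*o^2 - 5*o*q + q^2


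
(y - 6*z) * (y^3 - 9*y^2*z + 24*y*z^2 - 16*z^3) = y^4 - 15*y^3*z + 78*y^2*z^2 - 160*y*z^3 + 96*z^4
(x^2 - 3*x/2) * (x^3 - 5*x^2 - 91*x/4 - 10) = x^5 - 13*x^4/2 - 61*x^3/4 + 193*x^2/8 + 15*x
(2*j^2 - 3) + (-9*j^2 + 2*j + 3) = -7*j^2 + 2*j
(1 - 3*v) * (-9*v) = 27*v^2 - 9*v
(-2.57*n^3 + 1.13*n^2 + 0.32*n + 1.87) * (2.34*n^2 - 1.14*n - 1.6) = -6.0138*n^5 + 5.574*n^4 + 3.5726*n^3 + 2.203*n^2 - 2.6438*n - 2.992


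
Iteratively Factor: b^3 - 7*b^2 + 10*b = (b)*(b^2 - 7*b + 10) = b*(b - 5)*(b - 2)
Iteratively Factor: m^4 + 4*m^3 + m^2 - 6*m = (m + 3)*(m^3 + m^2 - 2*m) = (m + 2)*(m + 3)*(m^2 - m) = (m - 1)*(m + 2)*(m + 3)*(m)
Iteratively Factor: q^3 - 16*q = (q - 4)*(q^2 + 4*q) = q*(q - 4)*(q + 4)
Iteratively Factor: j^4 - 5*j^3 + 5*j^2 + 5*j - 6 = (j + 1)*(j^3 - 6*j^2 + 11*j - 6) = (j - 1)*(j + 1)*(j^2 - 5*j + 6) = (j - 3)*(j - 1)*(j + 1)*(j - 2)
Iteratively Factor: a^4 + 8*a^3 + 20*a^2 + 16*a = (a)*(a^3 + 8*a^2 + 20*a + 16) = a*(a + 4)*(a^2 + 4*a + 4) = a*(a + 2)*(a + 4)*(a + 2)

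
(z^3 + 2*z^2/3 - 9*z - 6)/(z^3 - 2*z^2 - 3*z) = (z^2 + 11*z/3 + 2)/(z*(z + 1))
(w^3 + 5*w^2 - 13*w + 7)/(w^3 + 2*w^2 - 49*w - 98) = (w^2 - 2*w + 1)/(w^2 - 5*w - 14)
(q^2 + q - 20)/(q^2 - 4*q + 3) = (q^2 + q - 20)/(q^2 - 4*q + 3)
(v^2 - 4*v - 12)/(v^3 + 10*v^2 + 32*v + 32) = (v - 6)/(v^2 + 8*v + 16)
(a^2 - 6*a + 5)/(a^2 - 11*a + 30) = (a - 1)/(a - 6)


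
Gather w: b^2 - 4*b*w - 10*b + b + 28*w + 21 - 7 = b^2 - 9*b + w*(28 - 4*b) + 14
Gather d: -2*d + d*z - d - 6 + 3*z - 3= d*(z - 3) + 3*z - 9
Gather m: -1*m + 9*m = 8*m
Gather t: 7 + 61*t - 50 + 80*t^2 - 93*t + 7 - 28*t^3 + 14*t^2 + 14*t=-28*t^3 + 94*t^2 - 18*t - 36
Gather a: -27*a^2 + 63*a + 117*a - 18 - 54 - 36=-27*a^2 + 180*a - 108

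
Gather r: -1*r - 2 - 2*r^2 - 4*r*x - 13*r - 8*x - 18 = -2*r^2 + r*(-4*x - 14) - 8*x - 20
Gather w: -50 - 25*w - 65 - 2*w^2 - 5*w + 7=-2*w^2 - 30*w - 108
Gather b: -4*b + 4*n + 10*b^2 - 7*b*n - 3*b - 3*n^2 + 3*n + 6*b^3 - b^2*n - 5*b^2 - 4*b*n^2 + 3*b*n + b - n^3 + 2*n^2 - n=6*b^3 + b^2*(5 - n) + b*(-4*n^2 - 4*n - 6) - n^3 - n^2 + 6*n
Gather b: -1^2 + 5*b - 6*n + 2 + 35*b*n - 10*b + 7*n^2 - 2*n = b*(35*n - 5) + 7*n^2 - 8*n + 1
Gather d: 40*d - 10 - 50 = 40*d - 60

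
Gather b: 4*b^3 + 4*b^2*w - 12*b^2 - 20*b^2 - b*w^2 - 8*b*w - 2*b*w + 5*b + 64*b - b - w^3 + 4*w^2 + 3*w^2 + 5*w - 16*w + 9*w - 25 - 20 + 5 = 4*b^3 + b^2*(4*w - 32) + b*(-w^2 - 10*w + 68) - w^3 + 7*w^2 - 2*w - 40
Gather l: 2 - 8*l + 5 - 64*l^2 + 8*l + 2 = 9 - 64*l^2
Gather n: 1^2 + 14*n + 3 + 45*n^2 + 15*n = 45*n^2 + 29*n + 4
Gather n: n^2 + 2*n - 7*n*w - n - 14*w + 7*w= n^2 + n*(1 - 7*w) - 7*w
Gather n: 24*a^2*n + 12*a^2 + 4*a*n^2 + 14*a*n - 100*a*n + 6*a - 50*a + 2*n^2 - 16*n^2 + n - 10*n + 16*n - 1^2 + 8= 12*a^2 - 44*a + n^2*(4*a - 14) + n*(24*a^2 - 86*a + 7) + 7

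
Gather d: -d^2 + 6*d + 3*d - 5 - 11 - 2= -d^2 + 9*d - 18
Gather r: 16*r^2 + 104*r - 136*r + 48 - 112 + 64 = 16*r^2 - 32*r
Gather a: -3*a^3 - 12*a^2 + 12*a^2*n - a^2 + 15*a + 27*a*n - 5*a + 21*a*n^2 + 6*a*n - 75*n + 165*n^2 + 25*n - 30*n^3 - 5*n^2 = -3*a^3 + a^2*(12*n - 13) + a*(21*n^2 + 33*n + 10) - 30*n^3 + 160*n^2 - 50*n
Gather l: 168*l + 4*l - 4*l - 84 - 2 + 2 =168*l - 84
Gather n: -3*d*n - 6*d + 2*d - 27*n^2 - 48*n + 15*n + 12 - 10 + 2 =-4*d - 27*n^2 + n*(-3*d - 33) + 4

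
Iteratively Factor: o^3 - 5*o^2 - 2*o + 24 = (o - 4)*(o^2 - o - 6) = (o - 4)*(o - 3)*(o + 2)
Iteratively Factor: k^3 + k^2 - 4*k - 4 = (k + 2)*(k^2 - k - 2) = (k - 2)*(k + 2)*(k + 1)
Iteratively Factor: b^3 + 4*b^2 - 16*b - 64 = (b - 4)*(b^2 + 8*b + 16) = (b - 4)*(b + 4)*(b + 4)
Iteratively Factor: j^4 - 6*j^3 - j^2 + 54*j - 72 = (j - 3)*(j^3 - 3*j^2 - 10*j + 24) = (j - 3)*(j + 3)*(j^2 - 6*j + 8) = (j - 4)*(j - 3)*(j + 3)*(j - 2)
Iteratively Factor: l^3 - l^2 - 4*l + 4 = (l - 1)*(l^2 - 4) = (l - 2)*(l - 1)*(l + 2)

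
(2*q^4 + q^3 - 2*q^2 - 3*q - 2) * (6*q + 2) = 12*q^5 + 10*q^4 - 10*q^3 - 22*q^2 - 18*q - 4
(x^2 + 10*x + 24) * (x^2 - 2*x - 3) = x^4 + 8*x^3 + x^2 - 78*x - 72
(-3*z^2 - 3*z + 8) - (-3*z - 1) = 9 - 3*z^2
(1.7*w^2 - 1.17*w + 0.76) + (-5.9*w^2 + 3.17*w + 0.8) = -4.2*w^2 + 2.0*w + 1.56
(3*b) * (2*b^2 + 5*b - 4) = 6*b^3 + 15*b^2 - 12*b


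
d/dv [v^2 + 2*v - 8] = 2*v + 2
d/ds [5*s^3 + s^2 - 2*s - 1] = 15*s^2 + 2*s - 2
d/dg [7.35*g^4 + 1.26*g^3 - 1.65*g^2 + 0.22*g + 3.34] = 29.4*g^3 + 3.78*g^2 - 3.3*g + 0.22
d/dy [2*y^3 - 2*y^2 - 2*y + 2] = 6*y^2 - 4*y - 2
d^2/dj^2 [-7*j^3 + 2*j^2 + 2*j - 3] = 4 - 42*j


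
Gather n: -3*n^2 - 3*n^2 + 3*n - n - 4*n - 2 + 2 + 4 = -6*n^2 - 2*n + 4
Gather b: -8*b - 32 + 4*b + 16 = -4*b - 16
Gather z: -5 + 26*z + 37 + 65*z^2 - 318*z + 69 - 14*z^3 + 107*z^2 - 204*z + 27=-14*z^3 + 172*z^2 - 496*z + 128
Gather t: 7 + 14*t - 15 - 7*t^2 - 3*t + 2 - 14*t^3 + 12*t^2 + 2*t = -14*t^3 + 5*t^2 + 13*t - 6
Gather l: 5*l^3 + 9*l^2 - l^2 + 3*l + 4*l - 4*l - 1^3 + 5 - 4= 5*l^3 + 8*l^2 + 3*l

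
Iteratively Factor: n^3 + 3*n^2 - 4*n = (n + 4)*(n^2 - n) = (n - 1)*(n + 4)*(n)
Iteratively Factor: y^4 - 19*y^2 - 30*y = (y + 3)*(y^3 - 3*y^2 - 10*y) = (y + 2)*(y + 3)*(y^2 - 5*y) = y*(y + 2)*(y + 3)*(y - 5)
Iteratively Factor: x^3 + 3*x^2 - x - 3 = (x + 3)*(x^2 - 1) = (x + 1)*(x + 3)*(x - 1)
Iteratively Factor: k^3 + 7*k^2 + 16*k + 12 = (k + 2)*(k^2 + 5*k + 6) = (k + 2)^2*(k + 3)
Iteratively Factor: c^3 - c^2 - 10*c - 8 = (c + 1)*(c^2 - 2*c - 8) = (c + 1)*(c + 2)*(c - 4)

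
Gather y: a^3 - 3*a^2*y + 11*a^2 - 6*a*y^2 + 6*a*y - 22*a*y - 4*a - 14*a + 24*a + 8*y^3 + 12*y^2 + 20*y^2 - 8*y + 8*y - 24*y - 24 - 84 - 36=a^3 + 11*a^2 + 6*a + 8*y^3 + y^2*(32 - 6*a) + y*(-3*a^2 - 16*a - 24) - 144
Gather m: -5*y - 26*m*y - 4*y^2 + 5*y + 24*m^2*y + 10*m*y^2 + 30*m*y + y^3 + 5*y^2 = 24*m^2*y + m*(10*y^2 + 4*y) + y^3 + y^2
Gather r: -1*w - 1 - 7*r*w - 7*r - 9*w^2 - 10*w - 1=r*(-7*w - 7) - 9*w^2 - 11*w - 2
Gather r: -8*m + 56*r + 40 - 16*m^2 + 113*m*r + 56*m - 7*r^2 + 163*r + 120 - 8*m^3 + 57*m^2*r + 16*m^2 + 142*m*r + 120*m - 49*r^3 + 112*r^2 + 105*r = -8*m^3 + 168*m - 49*r^3 + 105*r^2 + r*(57*m^2 + 255*m + 324) + 160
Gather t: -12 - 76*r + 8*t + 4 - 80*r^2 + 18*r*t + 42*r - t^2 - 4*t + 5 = -80*r^2 - 34*r - t^2 + t*(18*r + 4) - 3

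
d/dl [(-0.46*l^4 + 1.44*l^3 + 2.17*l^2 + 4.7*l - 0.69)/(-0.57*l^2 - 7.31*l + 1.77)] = (0.5244*l^5 + 9.267*l^4 - 24.3096*l^3 - 5.5373*l^2 + 6.8952*l + 3.2751)/(0.3249*l^4 + 8.3334*l^3 + 51.4183*l^2 - 25.8774*l + 3.1329)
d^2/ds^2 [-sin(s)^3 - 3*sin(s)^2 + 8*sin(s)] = 9*sin(s)^3 + 12*sin(s)^2 - 14*sin(s) - 6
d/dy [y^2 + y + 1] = 2*y + 1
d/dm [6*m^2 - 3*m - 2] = 12*m - 3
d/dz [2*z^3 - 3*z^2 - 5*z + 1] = 6*z^2 - 6*z - 5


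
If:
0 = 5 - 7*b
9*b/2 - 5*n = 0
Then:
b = 5/7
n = 9/14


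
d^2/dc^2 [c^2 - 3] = 2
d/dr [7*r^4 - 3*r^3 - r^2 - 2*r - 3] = 28*r^3 - 9*r^2 - 2*r - 2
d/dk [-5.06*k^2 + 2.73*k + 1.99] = 2.73 - 10.12*k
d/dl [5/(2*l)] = -5/(2*l^2)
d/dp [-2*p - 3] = -2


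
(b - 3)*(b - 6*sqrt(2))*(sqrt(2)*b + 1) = sqrt(2)*b^3 - 11*b^2 - 3*sqrt(2)*b^2 - 6*sqrt(2)*b + 33*b + 18*sqrt(2)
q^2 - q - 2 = (q - 2)*(q + 1)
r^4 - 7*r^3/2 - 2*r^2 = r^2*(r - 4)*(r + 1/2)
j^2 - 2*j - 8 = (j - 4)*(j + 2)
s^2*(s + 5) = s^3 + 5*s^2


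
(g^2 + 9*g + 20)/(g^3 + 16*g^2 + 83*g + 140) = 1/(g + 7)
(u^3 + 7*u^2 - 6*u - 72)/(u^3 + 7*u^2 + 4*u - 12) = (u^2 + u - 12)/(u^2 + u - 2)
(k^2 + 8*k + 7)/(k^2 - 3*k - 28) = (k^2 + 8*k + 7)/(k^2 - 3*k - 28)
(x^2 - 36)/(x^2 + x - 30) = (x - 6)/(x - 5)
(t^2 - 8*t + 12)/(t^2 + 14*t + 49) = (t^2 - 8*t + 12)/(t^2 + 14*t + 49)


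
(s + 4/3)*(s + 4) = s^2 + 16*s/3 + 16/3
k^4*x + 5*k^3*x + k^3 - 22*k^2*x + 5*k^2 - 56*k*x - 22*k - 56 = (k - 4)*(k + 2)*(k + 7)*(k*x + 1)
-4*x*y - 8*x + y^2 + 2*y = (-4*x + y)*(y + 2)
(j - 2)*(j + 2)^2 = j^3 + 2*j^2 - 4*j - 8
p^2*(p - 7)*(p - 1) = p^4 - 8*p^3 + 7*p^2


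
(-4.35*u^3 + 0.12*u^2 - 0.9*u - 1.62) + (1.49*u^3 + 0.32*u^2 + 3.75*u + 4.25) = -2.86*u^3 + 0.44*u^2 + 2.85*u + 2.63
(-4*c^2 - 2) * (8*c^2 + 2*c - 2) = -32*c^4 - 8*c^3 - 8*c^2 - 4*c + 4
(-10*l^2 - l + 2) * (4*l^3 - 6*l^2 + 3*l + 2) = -40*l^5 + 56*l^4 - 16*l^3 - 35*l^2 + 4*l + 4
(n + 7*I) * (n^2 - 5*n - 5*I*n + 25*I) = n^3 - 5*n^2 + 2*I*n^2 + 35*n - 10*I*n - 175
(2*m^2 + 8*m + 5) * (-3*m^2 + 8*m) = -6*m^4 - 8*m^3 + 49*m^2 + 40*m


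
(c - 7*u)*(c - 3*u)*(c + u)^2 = c^4 - 8*c^3*u + 2*c^2*u^2 + 32*c*u^3 + 21*u^4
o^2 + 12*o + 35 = (o + 5)*(o + 7)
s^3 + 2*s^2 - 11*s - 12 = (s - 3)*(s + 1)*(s + 4)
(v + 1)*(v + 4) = v^2 + 5*v + 4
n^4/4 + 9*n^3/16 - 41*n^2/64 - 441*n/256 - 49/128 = (n/4 + 1/2)*(n - 7/4)*(n + 1/4)*(n + 7/4)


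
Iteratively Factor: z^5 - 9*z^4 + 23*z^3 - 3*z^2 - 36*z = (z - 3)*(z^4 - 6*z^3 + 5*z^2 + 12*z) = (z - 4)*(z - 3)*(z^3 - 2*z^2 - 3*z) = (z - 4)*(z - 3)*(z + 1)*(z^2 - 3*z) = z*(z - 4)*(z - 3)*(z + 1)*(z - 3)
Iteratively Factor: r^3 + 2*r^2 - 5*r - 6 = (r + 1)*(r^2 + r - 6) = (r + 1)*(r + 3)*(r - 2)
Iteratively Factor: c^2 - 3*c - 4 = (c - 4)*(c + 1)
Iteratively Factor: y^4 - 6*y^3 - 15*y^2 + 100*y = (y + 4)*(y^3 - 10*y^2 + 25*y) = (y - 5)*(y + 4)*(y^2 - 5*y) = (y - 5)^2*(y + 4)*(y)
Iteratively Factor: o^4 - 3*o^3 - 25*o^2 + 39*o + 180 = (o - 5)*(o^3 + 2*o^2 - 15*o - 36) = (o - 5)*(o + 3)*(o^2 - o - 12) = (o - 5)*(o + 3)^2*(o - 4)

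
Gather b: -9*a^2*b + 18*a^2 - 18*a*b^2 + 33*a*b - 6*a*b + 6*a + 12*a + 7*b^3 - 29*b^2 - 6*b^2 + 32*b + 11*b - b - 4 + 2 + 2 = 18*a^2 + 18*a + 7*b^3 + b^2*(-18*a - 35) + b*(-9*a^2 + 27*a + 42)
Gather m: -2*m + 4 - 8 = -2*m - 4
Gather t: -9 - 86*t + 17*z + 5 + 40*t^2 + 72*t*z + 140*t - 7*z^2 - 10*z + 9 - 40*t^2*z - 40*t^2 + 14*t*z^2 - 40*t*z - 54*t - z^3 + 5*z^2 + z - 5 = -40*t^2*z + t*(14*z^2 + 32*z) - z^3 - 2*z^2 + 8*z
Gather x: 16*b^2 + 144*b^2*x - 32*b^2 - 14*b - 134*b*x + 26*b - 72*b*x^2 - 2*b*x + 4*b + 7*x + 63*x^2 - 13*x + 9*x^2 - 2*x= -16*b^2 + 16*b + x^2*(72 - 72*b) + x*(144*b^2 - 136*b - 8)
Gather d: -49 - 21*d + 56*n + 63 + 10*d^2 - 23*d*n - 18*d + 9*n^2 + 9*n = 10*d^2 + d*(-23*n - 39) + 9*n^2 + 65*n + 14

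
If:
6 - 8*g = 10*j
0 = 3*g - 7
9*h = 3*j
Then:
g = 7/3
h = -19/45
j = -19/15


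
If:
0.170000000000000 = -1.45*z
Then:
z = -0.12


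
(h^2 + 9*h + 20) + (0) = h^2 + 9*h + 20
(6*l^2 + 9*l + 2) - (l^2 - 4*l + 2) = 5*l^2 + 13*l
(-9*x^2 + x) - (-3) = -9*x^2 + x + 3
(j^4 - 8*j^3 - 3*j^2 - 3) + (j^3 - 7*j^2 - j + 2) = j^4 - 7*j^3 - 10*j^2 - j - 1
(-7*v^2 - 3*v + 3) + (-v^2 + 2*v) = -8*v^2 - v + 3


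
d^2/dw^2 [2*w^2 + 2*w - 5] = 4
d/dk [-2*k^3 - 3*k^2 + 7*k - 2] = -6*k^2 - 6*k + 7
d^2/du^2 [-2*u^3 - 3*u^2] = -12*u - 6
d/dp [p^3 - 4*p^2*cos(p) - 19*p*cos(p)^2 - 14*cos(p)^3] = 4*p^2*sin(p) + 3*p^2 + 19*p*sin(2*p) - 8*p*cos(p) + 42*sin(p)*cos(p)^2 - 19*cos(p)^2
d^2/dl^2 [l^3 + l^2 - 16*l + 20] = 6*l + 2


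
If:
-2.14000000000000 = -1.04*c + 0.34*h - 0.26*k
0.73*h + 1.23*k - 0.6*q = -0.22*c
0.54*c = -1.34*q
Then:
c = -2.48148148148148*q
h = -4.73087231968811*q - 4.32927631578947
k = 3.73940058479532*q + 2.56940789473684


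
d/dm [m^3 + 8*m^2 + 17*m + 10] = 3*m^2 + 16*m + 17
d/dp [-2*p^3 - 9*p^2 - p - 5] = -6*p^2 - 18*p - 1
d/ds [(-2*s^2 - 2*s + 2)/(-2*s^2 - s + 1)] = 2*s*(2 - s)/(4*s^4 + 4*s^3 - 3*s^2 - 2*s + 1)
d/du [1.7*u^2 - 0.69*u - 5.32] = 3.4*u - 0.69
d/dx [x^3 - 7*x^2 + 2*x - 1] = 3*x^2 - 14*x + 2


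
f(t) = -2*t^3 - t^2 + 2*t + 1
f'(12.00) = -886.00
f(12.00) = -3575.00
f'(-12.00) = -838.00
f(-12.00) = 3289.00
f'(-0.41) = 1.81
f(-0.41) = 0.15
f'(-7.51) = -321.38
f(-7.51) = 776.71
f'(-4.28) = -99.35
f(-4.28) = 130.93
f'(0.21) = 1.32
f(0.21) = 1.36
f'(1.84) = -21.99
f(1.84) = -11.16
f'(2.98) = -57.24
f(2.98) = -54.85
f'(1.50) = -14.50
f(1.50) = -5.00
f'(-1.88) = -15.45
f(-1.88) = 6.99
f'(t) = -6*t^2 - 2*t + 2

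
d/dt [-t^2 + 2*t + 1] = 2 - 2*t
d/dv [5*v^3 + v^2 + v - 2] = 15*v^2 + 2*v + 1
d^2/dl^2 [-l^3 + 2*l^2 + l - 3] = 4 - 6*l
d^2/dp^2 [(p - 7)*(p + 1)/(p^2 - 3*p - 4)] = -6/(p^3 - 12*p^2 + 48*p - 64)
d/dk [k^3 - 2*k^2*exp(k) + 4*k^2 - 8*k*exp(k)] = -2*k^2*exp(k) + 3*k^2 - 12*k*exp(k) + 8*k - 8*exp(k)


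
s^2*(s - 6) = s^3 - 6*s^2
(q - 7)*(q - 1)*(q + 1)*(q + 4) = q^4 - 3*q^3 - 29*q^2 + 3*q + 28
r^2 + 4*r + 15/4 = (r + 3/2)*(r + 5/2)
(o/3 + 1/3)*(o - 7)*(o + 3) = o^3/3 - o^2 - 25*o/3 - 7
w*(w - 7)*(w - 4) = w^3 - 11*w^2 + 28*w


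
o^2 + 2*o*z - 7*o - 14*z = (o - 7)*(o + 2*z)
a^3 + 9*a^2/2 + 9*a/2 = a*(a + 3/2)*(a + 3)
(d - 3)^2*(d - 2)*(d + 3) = d^4 - 5*d^3 - 3*d^2 + 45*d - 54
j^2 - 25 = (j - 5)*(j + 5)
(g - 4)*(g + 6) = g^2 + 2*g - 24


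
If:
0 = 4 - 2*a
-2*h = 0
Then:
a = 2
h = 0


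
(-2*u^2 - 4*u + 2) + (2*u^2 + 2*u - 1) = 1 - 2*u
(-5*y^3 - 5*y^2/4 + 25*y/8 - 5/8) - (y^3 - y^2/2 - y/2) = -6*y^3 - 3*y^2/4 + 29*y/8 - 5/8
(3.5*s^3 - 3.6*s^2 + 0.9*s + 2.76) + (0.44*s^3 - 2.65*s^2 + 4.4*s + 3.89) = 3.94*s^3 - 6.25*s^2 + 5.3*s + 6.65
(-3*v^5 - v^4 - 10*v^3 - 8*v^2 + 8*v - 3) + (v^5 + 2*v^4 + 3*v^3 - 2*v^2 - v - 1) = -2*v^5 + v^4 - 7*v^3 - 10*v^2 + 7*v - 4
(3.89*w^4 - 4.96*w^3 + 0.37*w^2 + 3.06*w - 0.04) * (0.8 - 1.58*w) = -6.1462*w^5 + 10.9488*w^4 - 4.5526*w^3 - 4.5388*w^2 + 2.5112*w - 0.032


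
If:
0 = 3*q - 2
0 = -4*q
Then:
No Solution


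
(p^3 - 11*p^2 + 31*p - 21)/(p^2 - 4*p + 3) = p - 7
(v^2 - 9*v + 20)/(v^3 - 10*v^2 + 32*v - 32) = (v - 5)/(v^2 - 6*v + 8)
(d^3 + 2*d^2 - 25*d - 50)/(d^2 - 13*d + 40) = (d^2 + 7*d + 10)/(d - 8)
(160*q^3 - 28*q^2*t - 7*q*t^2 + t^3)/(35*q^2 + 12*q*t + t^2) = (32*q^2 - 12*q*t + t^2)/(7*q + t)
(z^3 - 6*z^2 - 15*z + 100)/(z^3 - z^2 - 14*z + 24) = (z^2 - 10*z + 25)/(z^2 - 5*z + 6)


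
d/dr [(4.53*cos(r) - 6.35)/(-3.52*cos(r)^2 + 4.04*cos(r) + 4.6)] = (-15.9456*cos(r)^2 + 44.704*cos(r) - 46.492)*sin(r)/(12.3904*cos(r)^4 - 28.4416*cos(r)^3 - 16.0624*cos(r)^2 + 37.168*cos(r) + 21.16)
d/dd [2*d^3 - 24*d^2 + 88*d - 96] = 6*d^2 - 48*d + 88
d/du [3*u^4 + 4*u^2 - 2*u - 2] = 12*u^3 + 8*u - 2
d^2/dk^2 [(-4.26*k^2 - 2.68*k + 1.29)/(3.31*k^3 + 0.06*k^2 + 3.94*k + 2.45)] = (-93.345972*k^6 - 176.174088*k^5 + 499.745124*k^4 + 559.64642*k^3 + 365.52714*k^2 - 58.574034*k + 40.270408)/(36.264691*k^9 + 1.972098*k^8 + 129.53685*k^7 + 85.222455*k^6 + 157.11132*k^5 + 194.529288*k^4 + 124.242889*k^3 + 115.17891*k^2 + 70.94955*k + 14.706125)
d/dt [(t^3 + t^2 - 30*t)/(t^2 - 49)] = (t^4 - 117*t^2 - 98*t + 1470)/(t^4 - 98*t^2 + 2401)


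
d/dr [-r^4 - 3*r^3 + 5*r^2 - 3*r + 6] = -4*r^3 - 9*r^2 + 10*r - 3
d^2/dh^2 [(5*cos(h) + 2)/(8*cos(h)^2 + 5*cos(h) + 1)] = (-720*(1 - cos(2*h))^2*cos(h) - 78*(1 - cos(2*h))^2 + 885*cos(h) + 183*cos(2*h)/2 - 480*cos(3*h) + 160*cos(5*h) + 843/2)/(5*cos(h) + 4*cos(2*h) + 5)^3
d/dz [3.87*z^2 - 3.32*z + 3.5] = 7.74*z - 3.32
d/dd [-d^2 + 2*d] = 2 - 2*d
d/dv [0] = 0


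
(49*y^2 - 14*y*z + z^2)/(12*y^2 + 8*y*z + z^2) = (49*y^2 - 14*y*z + z^2)/(12*y^2 + 8*y*z + z^2)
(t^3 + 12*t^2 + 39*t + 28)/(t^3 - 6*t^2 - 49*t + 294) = (t^2 + 5*t + 4)/(t^2 - 13*t + 42)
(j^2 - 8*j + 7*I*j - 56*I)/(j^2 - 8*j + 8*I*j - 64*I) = (j + 7*I)/(j + 8*I)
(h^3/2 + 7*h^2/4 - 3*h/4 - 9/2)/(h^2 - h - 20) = (-2*h^3 - 7*h^2 + 3*h + 18)/(4*(-h^2 + h + 20))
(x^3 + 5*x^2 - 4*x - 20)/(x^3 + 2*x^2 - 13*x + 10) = (x + 2)/(x - 1)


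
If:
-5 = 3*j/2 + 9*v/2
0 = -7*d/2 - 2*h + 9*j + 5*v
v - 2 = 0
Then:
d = -4*h/7 - 148/7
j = -28/3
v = 2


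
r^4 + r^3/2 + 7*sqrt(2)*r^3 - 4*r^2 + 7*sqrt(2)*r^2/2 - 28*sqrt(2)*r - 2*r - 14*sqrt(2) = (r - 2)*(r + 1/2)*(r + 2)*(r + 7*sqrt(2))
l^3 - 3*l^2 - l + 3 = (l - 3)*(l - 1)*(l + 1)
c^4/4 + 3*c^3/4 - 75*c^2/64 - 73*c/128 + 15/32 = (c/4 + 1)*(c - 5/4)*(c - 1/2)*(c + 3/4)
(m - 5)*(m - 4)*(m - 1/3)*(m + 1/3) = m^4 - 9*m^3 + 179*m^2/9 + m - 20/9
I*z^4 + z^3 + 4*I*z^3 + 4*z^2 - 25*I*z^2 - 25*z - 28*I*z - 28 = (z - 4)*(z + 1)*(z + 7)*(I*z + 1)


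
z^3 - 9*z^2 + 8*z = z*(z - 8)*(z - 1)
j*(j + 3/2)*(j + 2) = j^3 + 7*j^2/2 + 3*j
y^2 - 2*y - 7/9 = (y - 7/3)*(y + 1/3)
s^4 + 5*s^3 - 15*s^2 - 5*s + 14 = (s - 2)*(s - 1)*(s + 1)*(s + 7)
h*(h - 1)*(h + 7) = h^3 + 6*h^2 - 7*h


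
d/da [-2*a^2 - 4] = -4*a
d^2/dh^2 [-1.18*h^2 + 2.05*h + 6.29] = -2.36000000000000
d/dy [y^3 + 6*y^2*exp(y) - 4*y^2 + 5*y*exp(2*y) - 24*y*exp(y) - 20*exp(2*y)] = 6*y^2*exp(y) + 3*y^2 + 10*y*exp(2*y) - 12*y*exp(y) - 8*y - 35*exp(2*y) - 24*exp(y)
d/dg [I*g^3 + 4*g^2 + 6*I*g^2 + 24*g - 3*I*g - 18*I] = 3*I*g^2 + g*(8 + 12*I) + 24 - 3*I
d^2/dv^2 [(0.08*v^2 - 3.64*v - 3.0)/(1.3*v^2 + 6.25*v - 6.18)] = (-13.6032*v^3 - 26.56368*v^2 - 321.71256*v - 557.658216)/(2.197*v^6 + 31.6875*v^5 + 121.01115*v^4 - 57.134375*v^3 - 575.26839*v^2 + 716.1075*v - 236.029032)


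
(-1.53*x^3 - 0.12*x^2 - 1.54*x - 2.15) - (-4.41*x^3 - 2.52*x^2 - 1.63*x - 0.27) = 2.88*x^3 + 2.4*x^2 + 0.0899999999999999*x - 1.88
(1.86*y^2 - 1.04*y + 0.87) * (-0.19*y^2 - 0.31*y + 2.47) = -0.3534*y^4 - 0.379*y^3 + 4.7513*y^2 - 2.8385*y + 2.1489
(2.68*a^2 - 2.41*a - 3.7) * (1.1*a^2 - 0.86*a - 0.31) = 2.948*a^4 - 4.9558*a^3 - 2.8282*a^2 + 3.9291*a + 1.147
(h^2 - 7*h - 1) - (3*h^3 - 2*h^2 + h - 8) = -3*h^3 + 3*h^2 - 8*h + 7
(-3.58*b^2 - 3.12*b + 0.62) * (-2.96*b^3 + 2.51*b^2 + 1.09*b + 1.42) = 10.5968*b^5 + 0.249400000000001*b^4 - 13.5686*b^3 - 6.9282*b^2 - 3.7546*b + 0.8804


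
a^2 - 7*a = a*(a - 7)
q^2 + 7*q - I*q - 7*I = (q + 7)*(q - I)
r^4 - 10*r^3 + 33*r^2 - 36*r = r*(r - 4)*(r - 3)^2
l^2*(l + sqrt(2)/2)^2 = l^4 + sqrt(2)*l^3 + l^2/2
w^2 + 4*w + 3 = (w + 1)*(w + 3)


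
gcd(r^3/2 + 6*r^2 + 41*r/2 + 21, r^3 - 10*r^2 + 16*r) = 1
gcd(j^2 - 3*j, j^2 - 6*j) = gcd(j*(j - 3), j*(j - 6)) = j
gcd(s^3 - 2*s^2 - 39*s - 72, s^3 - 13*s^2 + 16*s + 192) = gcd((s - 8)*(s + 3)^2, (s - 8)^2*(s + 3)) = s^2 - 5*s - 24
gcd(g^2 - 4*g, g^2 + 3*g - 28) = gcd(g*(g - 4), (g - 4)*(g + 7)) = g - 4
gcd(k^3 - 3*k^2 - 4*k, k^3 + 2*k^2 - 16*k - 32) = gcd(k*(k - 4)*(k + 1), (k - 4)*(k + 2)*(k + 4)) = k - 4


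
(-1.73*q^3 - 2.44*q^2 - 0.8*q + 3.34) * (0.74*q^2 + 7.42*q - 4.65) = -1.2802*q^5 - 14.6422*q^4 - 10.6523*q^3 + 7.8816*q^2 + 28.5028*q - 15.531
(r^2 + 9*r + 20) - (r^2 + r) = 8*r + 20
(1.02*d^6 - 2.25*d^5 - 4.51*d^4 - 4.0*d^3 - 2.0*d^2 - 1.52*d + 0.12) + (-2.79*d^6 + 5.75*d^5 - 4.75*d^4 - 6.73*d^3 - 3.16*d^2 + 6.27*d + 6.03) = -1.77*d^6 + 3.5*d^5 - 9.26*d^4 - 10.73*d^3 - 5.16*d^2 + 4.75*d + 6.15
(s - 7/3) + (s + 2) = 2*s - 1/3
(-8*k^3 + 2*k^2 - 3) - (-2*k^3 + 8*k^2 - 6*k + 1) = -6*k^3 - 6*k^2 + 6*k - 4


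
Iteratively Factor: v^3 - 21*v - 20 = (v + 1)*(v^2 - v - 20) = (v - 5)*(v + 1)*(v + 4)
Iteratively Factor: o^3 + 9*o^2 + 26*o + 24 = (o + 4)*(o^2 + 5*o + 6) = (o + 2)*(o + 4)*(o + 3)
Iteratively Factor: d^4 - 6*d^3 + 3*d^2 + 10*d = (d - 5)*(d^3 - d^2 - 2*d) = (d - 5)*(d + 1)*(d^2 - 2*d) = d*(d - 5)*(d + 1)*(d - 2)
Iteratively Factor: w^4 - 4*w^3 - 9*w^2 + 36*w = (w + 3)*(w^3 - 7*w^2 + 12*w) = (w - 4)*(w + 3)*(w^2 - 3*w) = (w - 4)*(w - 3)*(w + 3)*(w)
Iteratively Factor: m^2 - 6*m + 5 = (m - 1)*(m - 5)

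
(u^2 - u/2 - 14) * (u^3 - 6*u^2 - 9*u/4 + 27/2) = u^5 - 13*u^4/2 - 53*u^3/4 + 789*u^2/8 + 99*u/4 - 189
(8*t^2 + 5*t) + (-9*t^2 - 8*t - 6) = -t^2 - 3*t - 6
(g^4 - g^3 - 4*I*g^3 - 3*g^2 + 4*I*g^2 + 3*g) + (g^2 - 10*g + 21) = g^4 - g^3 - 4*I*g^3 - 2*g^2 + 4*I*g^2 - 7*g + 21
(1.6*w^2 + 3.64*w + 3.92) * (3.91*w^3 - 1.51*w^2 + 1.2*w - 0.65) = 6.256*w^5 + 11.8164*w^4 + 11.7508*w^3 - 2.5912*w^2 + 2.338*w - 2.548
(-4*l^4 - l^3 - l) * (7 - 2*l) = 8*l^5 - 26*l^4 - 7*l^3 + 2*l^2 - 7*l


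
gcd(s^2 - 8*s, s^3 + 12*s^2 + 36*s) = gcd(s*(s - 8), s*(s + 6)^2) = s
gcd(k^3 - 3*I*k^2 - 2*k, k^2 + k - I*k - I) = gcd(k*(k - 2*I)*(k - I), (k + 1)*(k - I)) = k - I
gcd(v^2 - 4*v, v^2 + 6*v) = v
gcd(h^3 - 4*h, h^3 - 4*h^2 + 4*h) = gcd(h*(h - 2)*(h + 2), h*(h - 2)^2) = h^2 - 2*h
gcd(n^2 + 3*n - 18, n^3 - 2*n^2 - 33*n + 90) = n^2 + 3*n - 18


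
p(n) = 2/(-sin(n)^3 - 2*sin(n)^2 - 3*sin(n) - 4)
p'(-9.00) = -0.37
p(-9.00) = -0.66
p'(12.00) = 0.37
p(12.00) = -0.71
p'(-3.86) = -0.21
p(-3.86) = -0.28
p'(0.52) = 0.27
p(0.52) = -0.33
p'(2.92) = -0.35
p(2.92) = -0.42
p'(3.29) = -0.38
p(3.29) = -0.56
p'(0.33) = 0.32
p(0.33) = -0.38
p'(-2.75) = -0.37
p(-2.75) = -0.65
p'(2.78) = -0.31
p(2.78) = -0.37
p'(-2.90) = -0.38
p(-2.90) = -0.59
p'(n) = 2*(3*sin(n)^2*cos(n) + 4*sin(n)*cos(n) + 3*cos(n))/(-sin(n)^3 - 2*sin(n)^2 - 3*sin(n) - 4)^2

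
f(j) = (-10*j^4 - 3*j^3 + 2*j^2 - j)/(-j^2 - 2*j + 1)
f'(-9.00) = -194.69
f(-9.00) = 1020.19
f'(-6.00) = -129.21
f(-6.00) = 531.91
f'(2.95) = 45.45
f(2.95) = 60.28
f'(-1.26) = 32.94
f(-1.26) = -7.64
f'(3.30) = 52.04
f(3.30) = 77.33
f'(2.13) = 30.38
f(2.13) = 29.23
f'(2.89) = 44.33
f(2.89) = 57.58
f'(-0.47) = -0.15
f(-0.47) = 0.43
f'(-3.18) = 90.26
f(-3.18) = 327.98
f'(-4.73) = -92.92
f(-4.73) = 389.37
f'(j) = (2*j + 2)*(-10*j^4 - 3*j^3 + 2*j^2 - j)/(-j^2 - 2*j + 1)^2 + (-40*j^3 - 9*j^2 + 4*j - 1)/(-j^2 - 2*j + 1)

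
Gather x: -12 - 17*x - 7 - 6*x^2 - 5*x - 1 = -6*x^2 - 22*x - 20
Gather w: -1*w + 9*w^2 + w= 9*w^2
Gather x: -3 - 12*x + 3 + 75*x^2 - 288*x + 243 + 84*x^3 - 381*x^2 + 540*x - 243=84*x^3 - 306*x^2 + 240*x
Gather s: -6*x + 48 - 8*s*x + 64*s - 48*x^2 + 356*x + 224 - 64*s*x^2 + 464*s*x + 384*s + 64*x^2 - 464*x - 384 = s*(-64*x^2 + 456*x + 448) + 16*x^2 - 114*x - 112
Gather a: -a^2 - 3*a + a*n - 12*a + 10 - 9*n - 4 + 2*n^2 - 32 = -a^2 + a*(n - 15) + 2*n^2 - 9*n - 26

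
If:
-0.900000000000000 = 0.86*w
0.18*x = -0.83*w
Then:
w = -1.05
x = 4.83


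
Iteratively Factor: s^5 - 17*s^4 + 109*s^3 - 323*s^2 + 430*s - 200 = (s - 4)*(s^4 - 13*s^3 + 57*s^2 - 95*s + 50) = (s - 5)*(s - 4)*(s^3 - 8*s^2 + 17*s - 10) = (s - 5)*(s - 4)*(s - 1)*(s^2 - 7*s + 10) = (s - 5)^2*(s - 4)*(s - 1)*(s - 2)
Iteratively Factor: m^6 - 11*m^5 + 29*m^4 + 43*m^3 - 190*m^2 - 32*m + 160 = (m - 5)*(m^5 - 6*m^4 - m^3 + 38*m^2 - 32) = (m - 5)*(m + 1)*(m^4 - 7*m^3 + 6*m^2 + 32*m - 32) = (m - 5)*(m + 1)*(m + 2)*(m^3 - 9*m^2 + 24*m - 16) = (m - 5)*(m - 4)*(m + 1)*(m + 2)*(m^2 - 5*m + 4) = (m - 5)*(m - 4)^2*(m + 1)*(m + 2)*(m - 1)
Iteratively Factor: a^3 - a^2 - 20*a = (a + 4)*(a^2 - 5*a) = a*(a + 4)*(a - 5)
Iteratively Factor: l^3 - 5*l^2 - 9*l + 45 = (l - 3)*(l^2 - 2*l - 15) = (l - 3)*(l + 3)*(l - 5)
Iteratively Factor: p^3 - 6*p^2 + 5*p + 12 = (p + 1)*(p^2 - 7*p + 12) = (p - 3)*(p + 1)*(p - 4)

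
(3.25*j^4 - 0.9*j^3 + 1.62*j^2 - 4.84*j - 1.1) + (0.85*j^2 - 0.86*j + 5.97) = 3.25*j^4 - 0.9*j^3 + 2.47*j^2 - 5.7*j + 4.87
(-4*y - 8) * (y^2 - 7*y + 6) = -4*y^3 + 20*y^2 + 32*y - 48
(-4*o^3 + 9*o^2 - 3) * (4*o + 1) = -16*o^4 + 32*o^3 + 9*o^2 - 12*o - 3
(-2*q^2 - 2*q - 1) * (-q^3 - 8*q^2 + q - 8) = 2*q^5 + 18*q^4 + 15*q^3 + 22*q^2 + 15*q + 8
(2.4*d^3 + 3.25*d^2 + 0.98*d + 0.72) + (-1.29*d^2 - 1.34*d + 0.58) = 2.4*d^3 + 1.96*d^2 - 0.36*d + 1.3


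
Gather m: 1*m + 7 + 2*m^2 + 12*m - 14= 2*m^2 + 13*m - 7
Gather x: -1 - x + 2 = 1 - x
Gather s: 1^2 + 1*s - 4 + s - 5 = 2*s - 8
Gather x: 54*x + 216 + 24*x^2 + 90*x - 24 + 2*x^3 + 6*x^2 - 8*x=2*x^3 + 30*x^2 + 136*x + 192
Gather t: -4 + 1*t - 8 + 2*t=3*t - 12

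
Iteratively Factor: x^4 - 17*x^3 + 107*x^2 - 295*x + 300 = (x - 5)*(x^3 - 12*x^2 + 47*x - 60) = (x - 5)*(x - 3)*(x^2 - 9*x + 20) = (x - 5)^2*(x - 3)*(x - 4)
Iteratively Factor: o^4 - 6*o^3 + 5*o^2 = (o - 5)*(o^3 - o^2) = o*(o - 5)*(o^2 - o) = o^2*(o - 5)*(o - 1)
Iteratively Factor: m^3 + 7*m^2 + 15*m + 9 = (m + 3)*(m^2 + 4*m + 3) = (m + 1)*(m + 3)*(m + 3)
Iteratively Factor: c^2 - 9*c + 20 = (c - 5)*(c - 4)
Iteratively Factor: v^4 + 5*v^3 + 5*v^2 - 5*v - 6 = (v + 3)*(v^3 + 2*v^2 - v - 2) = (v + 2)*(v + 3)*(v^2 - 1) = (v - 1)*(v + 2)*(v + 3)*(v + 1)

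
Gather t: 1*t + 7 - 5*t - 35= -4*t - 28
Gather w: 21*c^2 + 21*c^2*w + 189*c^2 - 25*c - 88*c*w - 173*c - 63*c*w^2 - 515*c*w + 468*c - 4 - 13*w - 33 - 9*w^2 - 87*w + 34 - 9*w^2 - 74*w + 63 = 210*c^2 + 270*c + w^2*(-63*c - 18) + w*(21*c^2 - 603*c - 174) + 60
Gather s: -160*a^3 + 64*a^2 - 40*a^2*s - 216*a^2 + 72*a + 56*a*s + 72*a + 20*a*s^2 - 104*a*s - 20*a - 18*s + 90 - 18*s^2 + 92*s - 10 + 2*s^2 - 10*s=-160*a^3 - 152*a^2 + 124*a + s^2*(20*a - 16) + s*(-40*a^2 - 48*a + 64) + 80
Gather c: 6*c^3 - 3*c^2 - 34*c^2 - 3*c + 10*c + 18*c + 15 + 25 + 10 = 6*c^3 - 37*c^2 + 25*c + 50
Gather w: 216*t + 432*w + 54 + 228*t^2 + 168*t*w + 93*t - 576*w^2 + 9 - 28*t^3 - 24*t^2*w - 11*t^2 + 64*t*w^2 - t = -28*t^3 + 217*t^2 + 308*t + w^2*(64*t - 576) + w*(-24*t^2 + 168*t + 432) + 63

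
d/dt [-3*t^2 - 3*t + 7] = -6*t - 3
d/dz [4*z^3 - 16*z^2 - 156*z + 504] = 12*z^2 - 32*z - 156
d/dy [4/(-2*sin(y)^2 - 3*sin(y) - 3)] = 4*(4*sin(y) + 3)*cos(y)/(3*sin(y) - cos(2*y) + 4)^2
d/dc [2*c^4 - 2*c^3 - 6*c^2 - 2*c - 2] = 8*c^3 - 6*c^2 - 12*c - 2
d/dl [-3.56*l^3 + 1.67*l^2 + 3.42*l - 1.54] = -10.68*l^2 + 3.34*l + 3.42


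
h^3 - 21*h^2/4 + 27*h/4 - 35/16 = (h - 7/2)*(h - 5/4)*(h - 1/2)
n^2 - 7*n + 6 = (n - 6)*(n - 1)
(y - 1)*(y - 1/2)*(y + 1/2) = y^3 - y^2 - y/4 + 1/4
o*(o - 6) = o^2 - 6*o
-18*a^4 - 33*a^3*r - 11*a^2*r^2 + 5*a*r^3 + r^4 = (-3*a + r)*(a + r)^2*(6*a + r)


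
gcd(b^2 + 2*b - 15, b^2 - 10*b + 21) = b - 3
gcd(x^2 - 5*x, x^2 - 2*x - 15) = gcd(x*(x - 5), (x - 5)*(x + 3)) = x - 5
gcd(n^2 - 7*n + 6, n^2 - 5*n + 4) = n - 1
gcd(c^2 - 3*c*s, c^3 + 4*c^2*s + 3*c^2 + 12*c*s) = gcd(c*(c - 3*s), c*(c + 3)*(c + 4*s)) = c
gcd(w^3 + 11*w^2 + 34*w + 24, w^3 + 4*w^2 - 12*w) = w + 6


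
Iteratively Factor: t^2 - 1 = (t + 1)*(t - 1)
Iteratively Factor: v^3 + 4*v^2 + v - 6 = (v + 3)*(v^2 + v - 2) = (v + 2)*(v + 3)*(v - 1)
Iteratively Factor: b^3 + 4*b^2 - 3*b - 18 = (b + 3)*(b^2 + b - 6) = (b - 2)*(b + 3)*(b + 3)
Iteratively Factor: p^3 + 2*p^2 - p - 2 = (p + 1)*(p^2 + p - 2) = (p + 1)*(p + 2)*(p - 1)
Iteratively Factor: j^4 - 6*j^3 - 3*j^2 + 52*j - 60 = (j - 2)*(j^3 - 4*j^2 - 11*j + 30) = (j - 5)*(j - 2)*(j^2 + j - 6) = (j - 5)*(j - 2)^2*(j + 3)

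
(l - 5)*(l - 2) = l^2 - 7*l + 10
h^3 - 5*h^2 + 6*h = h*(h - 3)*(h - 2)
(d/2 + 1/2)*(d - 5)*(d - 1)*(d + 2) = d^4/2 - 3*d^3/2 - 11*d^2/2 + 3*d/2 + 5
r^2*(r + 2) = r^3 + 2*r^2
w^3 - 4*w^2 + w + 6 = (w - 3)*(w - 2)*(w + 1)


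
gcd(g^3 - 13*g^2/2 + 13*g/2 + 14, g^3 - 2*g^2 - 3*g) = g + 1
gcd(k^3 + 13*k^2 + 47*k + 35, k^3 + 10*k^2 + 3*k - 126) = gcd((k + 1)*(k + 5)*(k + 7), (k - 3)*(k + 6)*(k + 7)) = k + 7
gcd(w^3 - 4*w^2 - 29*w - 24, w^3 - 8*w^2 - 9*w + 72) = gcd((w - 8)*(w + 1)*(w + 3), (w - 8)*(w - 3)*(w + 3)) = w^2 - 5*w - 24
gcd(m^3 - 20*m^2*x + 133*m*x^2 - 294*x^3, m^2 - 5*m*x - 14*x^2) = -m + 7*x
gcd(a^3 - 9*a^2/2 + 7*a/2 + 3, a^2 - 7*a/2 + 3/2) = a - 3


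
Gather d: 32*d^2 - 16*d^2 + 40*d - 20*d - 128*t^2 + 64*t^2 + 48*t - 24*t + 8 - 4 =16*d^2 + 20*d - 64*t^2 + 24*t + 4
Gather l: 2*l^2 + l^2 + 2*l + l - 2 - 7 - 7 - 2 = 3*l^2 + 3*l - 18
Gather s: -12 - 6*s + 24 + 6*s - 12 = 0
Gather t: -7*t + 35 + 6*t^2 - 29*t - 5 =6*t^2 - 36*t + 30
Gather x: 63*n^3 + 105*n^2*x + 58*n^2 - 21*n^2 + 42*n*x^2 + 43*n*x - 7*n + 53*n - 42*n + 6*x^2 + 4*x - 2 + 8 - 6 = 63*n^3 + 37*n^2 + 4*n + x^2*(42*n + 6) + x*(105*n^2 + 43*n + 4)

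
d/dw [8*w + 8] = 8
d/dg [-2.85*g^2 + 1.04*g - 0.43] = 1.04 - 5.7*g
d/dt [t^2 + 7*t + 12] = 2*t + 7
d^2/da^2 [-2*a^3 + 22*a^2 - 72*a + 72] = 44 - 12*a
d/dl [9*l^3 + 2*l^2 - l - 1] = 27*l^2 + 4*l - 1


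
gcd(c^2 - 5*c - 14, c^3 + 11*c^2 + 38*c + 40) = c + 2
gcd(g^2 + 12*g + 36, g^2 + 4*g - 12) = g + 6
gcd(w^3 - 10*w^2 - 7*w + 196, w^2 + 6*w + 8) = w + 4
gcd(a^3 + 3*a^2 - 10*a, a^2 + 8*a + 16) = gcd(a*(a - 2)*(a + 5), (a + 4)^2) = 1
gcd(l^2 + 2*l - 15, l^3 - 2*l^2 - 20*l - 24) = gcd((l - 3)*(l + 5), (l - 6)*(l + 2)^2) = 1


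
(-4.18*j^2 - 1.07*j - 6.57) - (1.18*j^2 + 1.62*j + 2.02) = -5.36*j^2 - 2.69*j - 8.59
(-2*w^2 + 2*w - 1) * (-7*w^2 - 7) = 14*w^4 - 14*w^3 + 21*w^2 - 14*w + 7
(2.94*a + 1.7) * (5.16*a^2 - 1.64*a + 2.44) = 15.1704*a^3 + 3.9504*a^2 + 4.3856*a + 4.148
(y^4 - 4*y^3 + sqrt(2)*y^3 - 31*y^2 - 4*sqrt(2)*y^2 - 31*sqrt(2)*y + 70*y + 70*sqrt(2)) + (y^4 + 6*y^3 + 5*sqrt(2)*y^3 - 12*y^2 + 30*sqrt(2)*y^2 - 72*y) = 2*y^4 + 2*y^3 + 6*sqrt(2)*y^3 - 43*y^2 + 26*sqrt(2)*y^2 - 31*sqrt(2)*y - 2*y + 70*sqrt(2)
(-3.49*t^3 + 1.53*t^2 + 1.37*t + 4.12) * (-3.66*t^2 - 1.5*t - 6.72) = 12.7734*t^5 - 0.3648*t^4 + 16.1436*t^3 - 27.4158*t^2 - 15.3864*t - 27.6864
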